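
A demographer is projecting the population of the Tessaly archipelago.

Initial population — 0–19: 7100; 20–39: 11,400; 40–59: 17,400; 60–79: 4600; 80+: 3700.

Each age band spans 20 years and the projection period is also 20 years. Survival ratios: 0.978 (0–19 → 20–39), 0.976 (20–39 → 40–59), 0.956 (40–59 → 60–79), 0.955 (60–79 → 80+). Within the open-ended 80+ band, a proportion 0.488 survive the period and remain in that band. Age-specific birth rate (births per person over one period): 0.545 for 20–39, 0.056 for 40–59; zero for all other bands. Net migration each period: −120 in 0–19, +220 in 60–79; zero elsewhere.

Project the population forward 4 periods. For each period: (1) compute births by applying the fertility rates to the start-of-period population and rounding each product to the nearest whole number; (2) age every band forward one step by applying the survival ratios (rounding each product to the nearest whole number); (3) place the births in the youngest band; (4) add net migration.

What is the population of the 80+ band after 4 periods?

[period 1]
Births: 11400 × 0.545 = 6213, 17400 × 0.056 = 974 → total 7187
20–39: 7100 × 0.978 = 6944
40–59: 11400 × 0.976 = 11126
60–79: 17400 × 0.956 = 16634
80+: 4600 × 0.955 + 3700 × 0.488 = 4393 + 1806 = 6199
Net migration: 0–19 − 120 → 7067; 60–79 + 220 → 16854
→ [7067, 6944, 11126, 16854, 6199]
[period 2]
Births: 6944 × 0.545 = 3784, 11126 × 0.056 = 623 → total 4407
20–39: 7067 × 0.978 = 6912
40–59: 6944 × 0.976 = 6777
60–79: 11126 × 0.956 = 10636
80+: 16854 × 0.955 + 6199 × 0.488 = 16096 + 3025 = 19121
Net migration: 0–19 − 120 → 4287; 60–79 + 220 → 10856
→ [4287, 6912, 6777, 10856, 19121]
[period 3]
Births: 6912 × 0.545 = 3767, 6777 × 0.056 = 380 → total 4147
20–39: 4287 × 0.978 = 4193
40–59: 6912 × 0.976 = 6746
60–79: 6777 × 0.956 = 6479
80+: 10856 × 0.955 + 19121 × 0.488 = 10367 + 9331 = 19698
Net migration: 0–19 − 120 → 4027; 60–79 + 220 → 6699
→ [4027, 4193, 6746, 6699, 19698]
[period 4]
Births: 4193 × 0.545 = 2285, 6746 × 0.056 = 378 → total 2663
20–39: 4027 × 0.978 = 3938
40–59: 4193 × 0.976 = 4092
60–79: 6746 × 0.956 = 6449
80+: 6699 × 0.955 + 19698 × 0.488 = 6398 + 9613 = 16011
Net migration: 0–19 − 120 → 2543; 60–79 + 220 → 6669
→ [2543, 3938, 4092, 6669, 16011]

16011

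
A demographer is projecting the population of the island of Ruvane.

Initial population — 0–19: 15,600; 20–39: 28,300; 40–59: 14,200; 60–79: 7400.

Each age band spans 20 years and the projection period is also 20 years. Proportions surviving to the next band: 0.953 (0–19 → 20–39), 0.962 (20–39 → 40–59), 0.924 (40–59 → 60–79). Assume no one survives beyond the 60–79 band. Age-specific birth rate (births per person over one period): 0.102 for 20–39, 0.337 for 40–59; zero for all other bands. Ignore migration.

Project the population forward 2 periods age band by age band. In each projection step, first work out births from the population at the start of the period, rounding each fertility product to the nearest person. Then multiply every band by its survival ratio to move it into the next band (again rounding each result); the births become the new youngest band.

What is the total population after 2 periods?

57460

Period 1.
Births: 28300 × 0.102 = 2887  |  14200 × 0.337 = 4785 — total 7672
20–39: 15600 × 0.953 = 14867
40–59: 28300 × 0.962 = 27225
60–79: 14200 × 0.924 = 13121
Population now: 0–19=7672, 20–39=14867, 40–59=27225, 60–79=13121
Period 2.
Births: 14867 × 0.102 = 1516  |  27225 × 0.337 = 9175 — total 10691
20–39: 7672 × 0.953 = 7311
40–59: 14867 × 0.962 = 14302
60–79: 27225 × 0.924 = 25156
Population now: 0–19=10691, 20–39=7311, 40–59=14302, 60–79=25156
Total after period 2: 10691 + 7311 + 14302 + 25156 = 57460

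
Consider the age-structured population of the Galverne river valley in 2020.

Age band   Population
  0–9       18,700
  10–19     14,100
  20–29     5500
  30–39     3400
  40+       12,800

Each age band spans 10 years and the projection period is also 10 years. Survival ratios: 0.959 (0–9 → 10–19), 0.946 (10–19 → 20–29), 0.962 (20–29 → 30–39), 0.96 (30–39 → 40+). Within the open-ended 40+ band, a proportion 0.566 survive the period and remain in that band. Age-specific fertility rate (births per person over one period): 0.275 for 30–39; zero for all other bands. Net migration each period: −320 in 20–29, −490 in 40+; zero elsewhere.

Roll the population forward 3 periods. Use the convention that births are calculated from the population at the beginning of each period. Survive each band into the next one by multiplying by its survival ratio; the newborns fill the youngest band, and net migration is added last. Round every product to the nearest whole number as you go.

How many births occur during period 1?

935

After projecting period 1:
Births: 3400 × 0.275 = 935
10–19: 18700 × 0.959 = 17933
20–29: 14100 × 0.946 = 13339
30–39: 5500 × 0.962 = 5291
40+: 3400 × 0.96 + 12800 × 0.566 = 3264 + 7245 = 10509
Net migration: 20–29 − 320 → 13019; 40+ − 490 → 10019
→ [935, 17933, 13019, 5291, 10019]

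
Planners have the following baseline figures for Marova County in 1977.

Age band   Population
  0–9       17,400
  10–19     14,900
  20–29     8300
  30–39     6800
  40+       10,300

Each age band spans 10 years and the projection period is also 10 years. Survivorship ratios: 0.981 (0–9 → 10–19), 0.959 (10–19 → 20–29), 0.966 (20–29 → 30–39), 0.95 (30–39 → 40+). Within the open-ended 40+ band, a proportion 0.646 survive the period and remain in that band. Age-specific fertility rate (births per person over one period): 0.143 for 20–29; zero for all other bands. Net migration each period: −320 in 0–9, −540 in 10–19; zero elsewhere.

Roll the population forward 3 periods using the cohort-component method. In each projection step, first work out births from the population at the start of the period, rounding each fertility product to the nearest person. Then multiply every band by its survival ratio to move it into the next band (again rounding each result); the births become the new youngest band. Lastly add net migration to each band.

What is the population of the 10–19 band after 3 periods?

Call the bands 1 to 5, youngest first.
— Period 1 —
Births: 8300 * 0.143 = 1187
Band 2: 17400 * 0.981 = 17069
Band 3: 14900 * 0.959 = 14289
Band 4: 8300 * 0.966 = 8018
Band 5: 6800 * 0.95 + 10300 * 0.646 = 6460 + 6654 = 13114
Net migration: Band 1 − 320 → 867; Band 2 − 540 → 16529
Giving 867 / 16529 / 14289 / 8018 / 13114.
— Period 2 —
Births: 14289 * 0.143 = 2043
Band 2: 867 * 0.981 = 851
Band 3: 16529 * 0.959 = 15851
Band 4: 14289 * 0.966 = 13803
Band 5: 8018 * 0.95 + 13114 * 0.646 = 7617 + 8472 = 16089
Net migration: Band 1 − 320 → 1723; Band 2 − 540 → 311
Giving 1723 / 311 / 15851 / 13803 / 16089.
— Period 3 —
Births: 15851 * 0.143 = 2267
Band 2: 1723 * 0.981 = 1690
Band 3: 311 * 0.959 = 298
Band 4: 15851 * 0.966 = 15312
Band 5: 13803 * 0.95 + 16089 * 0.646 = 13113 + 10393 = 23506
Net migration: Band 1 − 320 → 1947; Band 2 − 540 → 1150
Giving 1947 / 1150 / 298 / 15312 / 23506.

1150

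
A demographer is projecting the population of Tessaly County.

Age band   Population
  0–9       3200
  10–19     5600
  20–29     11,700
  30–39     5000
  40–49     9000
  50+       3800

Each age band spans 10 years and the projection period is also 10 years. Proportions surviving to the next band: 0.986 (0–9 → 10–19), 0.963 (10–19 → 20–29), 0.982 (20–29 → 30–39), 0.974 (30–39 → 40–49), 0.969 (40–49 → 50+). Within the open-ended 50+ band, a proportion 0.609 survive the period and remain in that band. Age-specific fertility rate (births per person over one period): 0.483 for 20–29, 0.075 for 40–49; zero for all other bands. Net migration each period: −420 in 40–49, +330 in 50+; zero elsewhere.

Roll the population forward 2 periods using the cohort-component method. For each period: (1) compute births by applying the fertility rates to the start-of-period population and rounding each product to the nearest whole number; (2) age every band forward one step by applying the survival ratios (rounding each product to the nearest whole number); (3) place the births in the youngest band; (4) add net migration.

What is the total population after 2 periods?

39843

After projecting period 1:
Births: 11700 × 0.483 = 5651  |  9000 × 0.075 = 675 → total 6326
10–19: 3200 × 0.986 = 3155
20–29: 5600 × 0.963 = 5393
30–39: 11700 × 0.982 = 11489
40–49: 5000 × 0.974 = 4870
50+: 9000 × 0.969 + 3800 × 0.609 = 8721 + 2314 = 11035
Net migration: 40–49 − 420 → 4450; 50+ + 330 → 11365
→ [6326, 3155, 5393, 11489, 4450, 11365]
After projecting period 2:
Births: 5393 × 0.483 = 2605  |  4450 × 0.075 = 334 → total 2939
10–19: 6326 × 0.986 = 6237
20–29: 3155 × 0.963 = 3038
30–39: 5393 × 0.982 = 5296
40–49: 11489 × 0.974 = 11190
50+: 4450 × 0.969 + 11365 × 0.609 = 4312 + 6921 = 11233
Net migration: 40–49 − 420 → 10770; 50+ + 330 → 11563
→ [2939, 6237, 3038, 5296, 10770, 11563]
Total after period 2: 2939 + 6237 + 3038 + 5296 + 10770 + 11563 = 39843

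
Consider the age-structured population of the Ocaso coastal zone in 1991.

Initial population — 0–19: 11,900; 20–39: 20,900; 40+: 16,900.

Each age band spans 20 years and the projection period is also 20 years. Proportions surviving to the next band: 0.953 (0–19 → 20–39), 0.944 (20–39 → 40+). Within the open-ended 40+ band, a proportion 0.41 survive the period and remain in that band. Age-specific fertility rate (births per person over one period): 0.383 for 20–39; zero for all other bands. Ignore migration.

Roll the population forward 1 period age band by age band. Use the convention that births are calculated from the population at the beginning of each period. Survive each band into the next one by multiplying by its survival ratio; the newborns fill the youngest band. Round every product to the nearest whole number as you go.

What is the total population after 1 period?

[period 1]
Births: 20900 * 0.383 = 8005
20–39: 11900 * 0.953 = 11341
40+: 20900 * 0.944 + 16900 * 0.41 = 19730 + 6929 = 26659
→ [8005, 11341, 26659]
Total after period 1: 8005 + 11341 + 26659 = 46005

46005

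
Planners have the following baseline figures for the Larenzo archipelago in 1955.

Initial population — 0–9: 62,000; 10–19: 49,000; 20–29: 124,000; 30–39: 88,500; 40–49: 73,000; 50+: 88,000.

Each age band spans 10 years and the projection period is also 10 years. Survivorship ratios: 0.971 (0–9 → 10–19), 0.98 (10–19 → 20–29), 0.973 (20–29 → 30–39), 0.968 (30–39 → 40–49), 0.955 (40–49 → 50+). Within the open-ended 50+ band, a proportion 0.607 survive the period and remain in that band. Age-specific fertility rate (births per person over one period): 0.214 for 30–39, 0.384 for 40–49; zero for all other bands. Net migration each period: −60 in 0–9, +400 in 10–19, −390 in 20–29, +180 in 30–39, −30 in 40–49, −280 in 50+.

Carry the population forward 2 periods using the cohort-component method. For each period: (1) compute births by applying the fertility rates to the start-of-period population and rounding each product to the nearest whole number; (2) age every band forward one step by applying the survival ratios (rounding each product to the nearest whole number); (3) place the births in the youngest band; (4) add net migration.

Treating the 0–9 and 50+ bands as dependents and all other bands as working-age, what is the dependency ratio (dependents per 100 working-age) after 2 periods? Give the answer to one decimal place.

80.0

Period 1.
Births: 88500 × 0.214 = 18939, 73000 × 0.384 = 28032 → total 46971
10–19: 62000 × 0.971 = 60202
20–29: 49000 × 0.98 = 48020
30–39: 124000 × 0.973 = 120652
40–49: 88500 × 0.968 = 85668
50+: 73000 × 0.955 + 88000 × 0.607 = 69715 + 53416 = 123131
Net migration: 0–9 − 60 → 46911; 10–19 + 400 → 60602; 20–29 − 390 → 47630; 30–39 + 180 → 120832; 40–49 − 30 → 85638; 50+ − 280 → 122851
End of period: [46911, 60602, 47630, 120832, 85638, 122851]
Period 2.
Births: 120832 × 0.214 = 25858, 85638 × 0.384 = 32885 → total 58743
10–19: 46911 × 0.971 = 45551
20–29: 60602 × 0.98 = 59390
30–39: 47630 × 0.973 = 46344
40–49: 120832 × 0.968 = 116965
50+: 85638 × 0.955 + 122851 × 0.607 = 81784 + 74571 = 156355
Net migration: 0–9 − 60 → 58683; 10–19 + 400 → 45951; 20–29 − 390 → 59000; 30–39 + 180 → 46524; 40–49 − 30 → 116935; 50+ − 280 → 156075
End of period: [58683, 45951, 59000, 46524, 116935, 156075]
Dependents (band 0–9 + band 50+) = 58683 + 156075 = 214758; working-age = 268410; ratio = 214758/268410 × 100 = 80.0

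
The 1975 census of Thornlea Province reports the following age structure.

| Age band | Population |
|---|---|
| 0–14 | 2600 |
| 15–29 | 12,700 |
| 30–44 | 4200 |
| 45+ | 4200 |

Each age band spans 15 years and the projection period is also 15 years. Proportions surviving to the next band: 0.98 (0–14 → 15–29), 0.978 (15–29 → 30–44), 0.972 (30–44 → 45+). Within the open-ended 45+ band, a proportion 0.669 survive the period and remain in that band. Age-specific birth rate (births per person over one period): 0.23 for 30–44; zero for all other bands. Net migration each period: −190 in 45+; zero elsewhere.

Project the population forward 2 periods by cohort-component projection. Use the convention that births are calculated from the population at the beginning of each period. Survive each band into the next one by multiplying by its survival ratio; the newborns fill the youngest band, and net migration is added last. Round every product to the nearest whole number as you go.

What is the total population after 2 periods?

22663

Numbering the groups 1..4 from youngest to oldest:
Period 1:
Births: 4200 * 0.23 = 966
Group 2: 2600 * 0.98 = 2548
Group 3: 12700 * 0.978 = 12421
Group 4: 4200 * 0.972 + 4200 * 0.669 = 4082 + 2810 = 6892
Net migration: Group 4 − 190 → 6702
Population now: 0–14=966, 15–29=2548, 30–44=12421, 45+=6702
Period 2:
Births: 12421 * 0.23 = 2857
Group 2: 966 * 0.98 = 947
Group 3: 2548 * 0.978 = 2492
Group 4: 12421 * 0.972 + 6702 * 0.669 = 12073 + 4484 = 16557
Net migration: Group 4 − 190 → 16367
Population now: 0–14=2857, 15–29=947, 30–44=2492, 45+=16367
Total after period 2: 2857 + 947 + 2492 + 16367 = 22663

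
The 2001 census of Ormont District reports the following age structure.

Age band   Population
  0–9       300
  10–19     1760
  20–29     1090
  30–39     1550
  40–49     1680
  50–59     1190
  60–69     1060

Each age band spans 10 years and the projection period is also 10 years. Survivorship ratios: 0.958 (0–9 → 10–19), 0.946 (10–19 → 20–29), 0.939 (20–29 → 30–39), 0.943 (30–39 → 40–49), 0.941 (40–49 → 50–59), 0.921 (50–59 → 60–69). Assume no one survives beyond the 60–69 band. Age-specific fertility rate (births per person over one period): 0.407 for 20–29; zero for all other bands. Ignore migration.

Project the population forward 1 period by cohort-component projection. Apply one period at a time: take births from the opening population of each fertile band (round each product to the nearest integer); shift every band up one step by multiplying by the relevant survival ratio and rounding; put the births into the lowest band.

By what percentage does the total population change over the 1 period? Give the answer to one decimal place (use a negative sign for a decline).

-12.4

Period 1:
Births: 1090 × 0.407 = 444
10–19: 300 × 0.958 = 287
20–29: 1760 × 0.946 = 1665
30–39: 1090 × 0.939 = 1024
40–49: 1550 × 0.943 = 1462
50–59: 1680 × 0.941 = 1581
60–69: 1190 × 0.921 = 1096
Population now: 0–9=444, 10–19=287, 20–29=1665, 30–39=1024, 40–49=1462, 50–59=1581, 60–69=1096
Total: 8630 → 7559; change = -1071; percentage change = -12.4%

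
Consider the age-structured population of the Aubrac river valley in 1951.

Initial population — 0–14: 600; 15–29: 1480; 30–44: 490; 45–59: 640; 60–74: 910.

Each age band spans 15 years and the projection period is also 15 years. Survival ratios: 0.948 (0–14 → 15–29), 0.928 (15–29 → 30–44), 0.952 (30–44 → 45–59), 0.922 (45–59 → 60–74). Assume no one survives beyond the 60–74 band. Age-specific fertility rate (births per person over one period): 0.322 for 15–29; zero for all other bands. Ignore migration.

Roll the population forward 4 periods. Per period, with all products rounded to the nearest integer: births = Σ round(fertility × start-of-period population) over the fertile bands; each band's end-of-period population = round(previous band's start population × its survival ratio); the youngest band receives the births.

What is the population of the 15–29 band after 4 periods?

138

Period 1.
Births: 1480 × 0.322 = 477
15–29: 600 × 0.948 = 569
30–44: 1480 × 0.928 = 1373
45–59: 490 × 0.952 = 466
60–74: 640 × 0.922 = 590
Giving 477 / 569 / 1373 / 466 / 590.
Period 2.
Births: 569 × 0.322 = 183
15–29: 477 × 0.948 = 452
30–44: 569 × 0.928 = 528
45–59: 1373 × 0.952 = 1307
60–74: 466 × 0.922 = 430
Giving 183 / 452 / 528 / 1307 / 430.
Period 3.
Births: 452 × 0.322 = 146
15–29: 183 × 0.948 = 173
30–44: 452 × 0.928 = 419
45–59: 528 × 0.952 = 503
60–74: 1307 × 0.922 = 1205
Giving 146 / 173 / 419 / 503 / 1205.
Period 4.
Births: 173 × 0.322 = 56
15–29: 146 × 0.948 = 138
30–44: 173 × 0.928 = 161
45–59: 419 × 0.952 = 399
60–74: 503 × 0.922 = 464
Giving 56 / 138 / 161 / 399 / 464.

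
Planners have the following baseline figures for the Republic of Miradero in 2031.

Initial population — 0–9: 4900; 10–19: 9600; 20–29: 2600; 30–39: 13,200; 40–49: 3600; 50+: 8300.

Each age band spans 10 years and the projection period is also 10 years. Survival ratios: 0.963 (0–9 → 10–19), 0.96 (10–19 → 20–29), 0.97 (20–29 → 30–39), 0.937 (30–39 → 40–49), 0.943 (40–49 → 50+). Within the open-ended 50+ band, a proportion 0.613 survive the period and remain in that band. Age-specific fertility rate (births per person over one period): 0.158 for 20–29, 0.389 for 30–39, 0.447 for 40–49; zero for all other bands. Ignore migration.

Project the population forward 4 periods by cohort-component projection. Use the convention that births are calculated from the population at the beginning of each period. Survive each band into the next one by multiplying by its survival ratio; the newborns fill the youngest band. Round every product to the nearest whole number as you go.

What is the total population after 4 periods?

[period 1]
Births: 2600 × 0.158 = 411, 13200 × 0.389 = 5135, 3600 × 0.447 = 1609 → total 7155
10–19: 4900 × 0.963 = 4719
20–29: 9600 × 0.96 = 9216
30–39: 2600 × 0.97 = 2522
40–49: 13200 × 0.937 = 12368
50+: 3600 × 0.943 + 8300 × 0.613 = 3395 + 5088 = 8483
→ [7155, 4719, 9216, 2522, 12368, 8483]
[period 2]
Births: 9216 × 0.158 = 1456, 2522 × 0.389 = 981, 12368 × 0.447 = 5528 → total 7965
10–19: 7155 × 0.963 = 6890
20–29: 4719 × 0.96 = 4530
30–39: 9216 × 0.97 = 8940
40–49: 2522 × 0.937 = 2363
50+: 12368 × 0.943 + 8483 × 0.613 = 11663 + 5200 = 16863
→ [7965, 6890, 4530, 8940, 2363, 16863]
[period 3]
Births: 4530 × 0.158 = 716, 8940 × 0.389 = 3478, 2363 × 0.447 = 1056 → total 5250
10–19: 7965 × 0.963 = 7670
20–29: 6890 × 0.96 = 6614
30–39: 4530 × 0.97 = 4394
40–49: 8940 × 0.937 = 8377
50+: 2363 × 0.943 + 16863 × 0.613 = 2228 + 10337 = 12565
→ [5250, 7670, 6614, 4394, 8377, 12565]
[period 4]
Births: 6614 × 0.158 = 1045, 4394 × 0.389 = 1709, 8377 × 0.447 = 3745 → total 6499
10–19: 5250 × 0.963 = 5056
20–29: 7670 × 0.96 = 7363
30–39: 6614 × 0.97 = 6416
40–49: 4394 × 0.937 = 4117
50+: 8377 × 0.943 + 12565 × 0.613 = 7900 + 7702 = 15602
→ [6499, 5056, 7363, 6416, 4117, 15602]
Total after period 4: 6499 + 5056 + 7363 + 6416 + 4117 + 15602 = 45053

45053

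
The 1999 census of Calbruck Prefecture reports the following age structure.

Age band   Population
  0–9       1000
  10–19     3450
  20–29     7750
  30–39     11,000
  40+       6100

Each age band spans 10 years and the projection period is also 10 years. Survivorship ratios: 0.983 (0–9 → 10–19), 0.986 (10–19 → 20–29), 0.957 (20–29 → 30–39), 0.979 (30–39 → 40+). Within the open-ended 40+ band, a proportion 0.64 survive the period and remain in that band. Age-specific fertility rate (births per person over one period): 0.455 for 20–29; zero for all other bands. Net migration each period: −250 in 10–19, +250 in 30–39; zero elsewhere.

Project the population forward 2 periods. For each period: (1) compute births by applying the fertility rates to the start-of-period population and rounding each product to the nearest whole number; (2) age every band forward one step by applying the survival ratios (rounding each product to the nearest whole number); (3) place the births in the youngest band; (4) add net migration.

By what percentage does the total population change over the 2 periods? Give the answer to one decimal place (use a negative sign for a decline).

-11.6

Call the bands 1 to 5, youngest first.
[period 1]
Births: 7750 × 0.455 = 3526
Band 2: 1000 × 0.983 = 983
Band 3: 3450 × 0.986 = 3402
Band 4: 7750 × 0.957 = 7417
Band 5: 11000 × 0.979 + 6100 × 0.64 = 10769 + 3904 = 14673
Net migration: Band 2 − 250 → 733; Band 4 + 250 → 7667
Giving 3526 / 733 / 3402 / 7667 / 14673.
[period 2]
Births: 3402 × 0.455 = 1548
Band 2: 3526 × 0.983 = 3466
Band 3: 733 × 0.986 = 723
Band 4: 3402 × 0.957 = 3256
Band 5: 7667 × 0.979 + 14673 × 0.64 = 7506 + 9391 = 16897
Net migration: Band 2 − 250 → 3216; Band 4 + 250 → 3506
Giving 1548 / 3216 / 723 / 3506 / 16897.
Total: 29300 → 25890; change = -3410; percentage change = -11.6%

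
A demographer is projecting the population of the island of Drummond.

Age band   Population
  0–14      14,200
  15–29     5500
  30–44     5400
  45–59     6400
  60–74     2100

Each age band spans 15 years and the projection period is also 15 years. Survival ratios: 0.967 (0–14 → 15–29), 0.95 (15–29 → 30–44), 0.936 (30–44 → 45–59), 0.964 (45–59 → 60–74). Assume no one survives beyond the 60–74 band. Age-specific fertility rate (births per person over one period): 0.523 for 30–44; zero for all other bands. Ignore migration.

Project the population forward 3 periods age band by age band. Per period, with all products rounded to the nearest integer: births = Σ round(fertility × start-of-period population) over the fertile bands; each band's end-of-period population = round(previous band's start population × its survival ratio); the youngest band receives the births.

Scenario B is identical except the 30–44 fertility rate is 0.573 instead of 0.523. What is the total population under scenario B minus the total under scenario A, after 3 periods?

After projecting period 1:
Births: 5400 * 0.523 = 2824
15–29: 14200 * 0.967 = 13731
30–44: 5500 * 0.95 = 5225
45–59: 5400 * 0.936 = 5054
60–74: 6400 * 0.964 = 6170
End of period: [2824, 13731, 5225, 5054, 6170]
After projecting period 2:
Births: 5225 * 0.523 = 2733
15–29: 2824 * 0.967 = 2731
30–44: 13731 * 0.95 = 13044
45–59: 5225 * 0.936 = 4891
60–74: 5054 * 0.964 = 4872
End of period: [2733, 2731, 13044, 4891, 4872]
After projecting period 3:
Births: 13044 * 0.523 = 6822
15–29: 2733 * 0.967 = 2643
30–44: 2731 * 0.95 = 2594
45–59: 13044 * 0.936 = 12209
60–74: 4891 * 0.964 = 4715
End of period: [6822, 2643, 2594, 12209, 4715]
Scenario A total after 3 periods: 28983
Scenario B projection —
After projecting period 1:
Births: 5400 * 0.573 = 3094
15–29: 14200 * 0.967 = 13731
30–44: 5500 * 0.95 = 5225
45–59: 5400 * 0.936 = 5054
60–74: 6400 * 0.964 = 6170
End of period: [3094, 13731, 5225, 5054, 6170]
After projecting period 2:
Births: 5225 * 0.573 = 2994
15–29: 3094 * 0.967 = 2992
30–44: 13731 * 0.95 = 13044
45–59: 5225 * 0.936 = 4891
60–74: 5054 * 0.964 = 4872
End of period: [2994, 2992, 13044, 4891, 4872]
After projecting period 3:
Births: 13044 * 0.573 = 7474
15–29: 2994 * 0.967 = 2895
30–44: 2992 * 0.95 = 2842
45–59: 13044 * 0.936 = 12209
60–74: 4891 * 0.964 = 4715
End of period: [7474, 2895, 2842, 12209, 4715]
Scenario B total after 3 periods: 30135
Difference B − A = 30135 − 28983 = 1152

1152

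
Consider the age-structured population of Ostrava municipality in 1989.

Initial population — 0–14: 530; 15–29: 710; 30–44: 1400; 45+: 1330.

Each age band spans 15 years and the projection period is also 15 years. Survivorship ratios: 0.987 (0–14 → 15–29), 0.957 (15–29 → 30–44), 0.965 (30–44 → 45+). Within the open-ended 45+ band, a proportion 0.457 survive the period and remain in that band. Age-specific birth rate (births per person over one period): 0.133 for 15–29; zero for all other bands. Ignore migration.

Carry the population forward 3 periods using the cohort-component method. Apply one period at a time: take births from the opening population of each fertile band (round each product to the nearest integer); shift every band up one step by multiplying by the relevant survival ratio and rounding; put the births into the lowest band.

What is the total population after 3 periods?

1361

(Bands numbered youngest = 1 to oldest = 4.)
— Period 1 —
Births: 710 × 0.133 = 94
Band 2: 530 × 0.987 = 523
Band 3: 710 × 0.957 = 679
Band 4: 1400 × 0.965 + 1330 × 0.457 = 1351 + 608 = 1959
End of period: [94, 523, 679, 1959]
— Period 2 —
Births: 523 × 0.133 = 70
Band 2: 94 × 0.987 = 93
Band 3: 523 × 0.957 = 501
Band 4: 679 × 0.965 + 1959 × 0.457 = 655 + 895 = 1550
End of period: [70, 93, 501, 1550]
— Period 3 —
Births: 93 × 0.133 = 12
Band 2: 70 × 0.987 = 69
Band 3: 93 × 0.957 = 89
Band 4: 501 × 0.965 + 1550 × 0.457 = 483 + 708 = 1191
End of period: [12, 69, 89, 1191]
Total after period 3: 12 + 69 + 89 + 1191 = 1361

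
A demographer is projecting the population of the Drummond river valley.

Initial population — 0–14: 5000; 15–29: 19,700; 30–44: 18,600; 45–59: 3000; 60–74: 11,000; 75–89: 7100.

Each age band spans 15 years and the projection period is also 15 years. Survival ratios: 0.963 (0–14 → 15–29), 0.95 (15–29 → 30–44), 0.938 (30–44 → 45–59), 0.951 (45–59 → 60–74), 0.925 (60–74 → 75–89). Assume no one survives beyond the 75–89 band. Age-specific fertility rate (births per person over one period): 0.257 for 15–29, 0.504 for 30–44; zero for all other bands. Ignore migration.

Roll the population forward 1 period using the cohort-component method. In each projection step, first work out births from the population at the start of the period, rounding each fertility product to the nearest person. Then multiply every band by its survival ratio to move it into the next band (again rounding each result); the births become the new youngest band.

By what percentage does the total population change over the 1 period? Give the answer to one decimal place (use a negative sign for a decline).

6.3

— Period 1 —
Births: 19700 × 0.257 = 5063 ; 18600 × 0.504 = 9374 — total 14437
15–29: 5000 × 0.963 = 4815
30–44: 19700 × 0.95 = 18715
45–59: 18600 × 0.938 = 17447
60–74: 3000 × 0.951 = 2853
75–89: 11000 × 0.925 = 10175
Population now: 0–14=14437, 15–29=4815, 30–44=18715, 45–59=17447, 60–74=2853, 75–89=10175
Total: 64400 → 68442; change = 4042; percentage change = 6.3%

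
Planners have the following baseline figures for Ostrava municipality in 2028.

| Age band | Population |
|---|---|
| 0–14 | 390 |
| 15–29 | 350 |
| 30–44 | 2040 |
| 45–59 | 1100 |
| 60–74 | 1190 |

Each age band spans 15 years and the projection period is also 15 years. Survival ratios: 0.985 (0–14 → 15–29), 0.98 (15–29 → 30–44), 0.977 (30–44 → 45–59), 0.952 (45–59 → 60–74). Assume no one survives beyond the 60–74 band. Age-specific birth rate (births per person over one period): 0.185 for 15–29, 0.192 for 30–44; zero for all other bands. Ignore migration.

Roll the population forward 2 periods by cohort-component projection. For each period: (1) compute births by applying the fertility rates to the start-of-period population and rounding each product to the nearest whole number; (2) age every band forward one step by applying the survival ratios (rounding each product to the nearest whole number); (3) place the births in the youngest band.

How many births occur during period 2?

137

Period 1.
Births: 350 × 0.185 = 65, 2040 × 0.192 = 392 ⇒ total 457
15–29: 390 × 0.985 = 384
30–44: 350 × 0.98 = 343
45–59: 2040 × 0.977 = 1993
60–74: 1100 × 0.952 = 1047
→ [457, 384, 343, 1993, 1047]
Period 2.
Births: 384 × 0.185 = 71, 343 × 0.192 = 66 ⇒ total 137
15–29: 457 × 0.985 = 450
30–44: 384 × 0.98 = 376
45–59: 343 × 0.977 = 335
60–74: 1993 × 0.952 = 1897
→ [137, 450, 376, 335, 1897]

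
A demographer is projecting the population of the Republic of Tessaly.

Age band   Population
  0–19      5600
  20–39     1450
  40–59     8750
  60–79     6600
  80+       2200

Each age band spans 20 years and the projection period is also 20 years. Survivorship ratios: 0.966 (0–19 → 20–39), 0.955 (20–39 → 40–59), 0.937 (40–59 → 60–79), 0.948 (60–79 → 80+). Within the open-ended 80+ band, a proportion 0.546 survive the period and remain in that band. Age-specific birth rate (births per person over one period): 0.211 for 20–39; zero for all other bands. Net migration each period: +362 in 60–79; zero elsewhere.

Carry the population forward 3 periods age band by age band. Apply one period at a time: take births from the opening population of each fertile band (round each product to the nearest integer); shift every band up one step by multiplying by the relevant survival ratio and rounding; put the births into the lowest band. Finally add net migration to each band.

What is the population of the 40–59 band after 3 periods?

283

Period 1:
Births: 1450 × 0.211 = 306
20–39: 5600 × 0.966 = 5410
40–59: 1450 × 0.955 = 1385
60–79: 8750 × 0.937 = 8199
80+: 6600 × 0.948 + 2200 × 0.546 = 6257 + 1201 = 7458
Net migration: 60–79 + 362 → 8561
End of period: [306, 5410, 1385, 8561, 7458]
Period 2:
Births: 5410 × 0.211 = 1142
20–39: 306 × 0.966 = 296
40–59: 5410 × 0.955 = 5167
60–79: 1385 × 0.937 = 1298
80+: 8561 × 0.948 + 7458 × 0.546 = 8116 + 4072 = 12188
Net migration: 60–79 + 362 → 1660
End of period: [1142, 296, 5167, 1660, 12188]
Period 3:
Births: 296 × 0.211 = 62
20–39: 1142 × 0.966 = 1103
40–59: 296 × 0.955 = 283
60–79: 5167 × 0.937 = 4841
80+: 1660 × 0.948 + 12188 × 0.546 = 1574 + 6655 = 8229
Net migration: 60–79 + 362 → 5203
End of period: [62, 1103, 283, 5203, 8229]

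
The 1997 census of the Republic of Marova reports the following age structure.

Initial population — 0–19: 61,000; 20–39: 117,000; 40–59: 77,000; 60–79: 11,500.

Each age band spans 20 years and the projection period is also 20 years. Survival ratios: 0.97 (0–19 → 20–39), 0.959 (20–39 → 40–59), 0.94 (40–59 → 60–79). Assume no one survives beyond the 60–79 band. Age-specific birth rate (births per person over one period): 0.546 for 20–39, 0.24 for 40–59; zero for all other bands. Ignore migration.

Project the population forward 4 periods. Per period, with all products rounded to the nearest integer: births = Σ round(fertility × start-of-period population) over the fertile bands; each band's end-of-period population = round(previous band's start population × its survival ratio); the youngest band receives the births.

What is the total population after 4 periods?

232404

Let group 1 be 0–19 through group 4 = 60–79.
— Period 1 —
Births: 117000 × 0.546 = 63882 ; 77000 × 0.24 = 18480 → total 82362
Group 2: 61000 × 0.97 = 59170
Group 3: 117000 × 0.959 = 112203
Group 4: 77000 × 0.94 = 72380
End of period: [82362, 59170, 112203, 72380]
— Period 2 —
Births: 59170 × 0.546 = 32307 ; 112203 × 0.24 = 26929 → total 59236
Group 2: 82362 × 0.97 = 79891
Group 3: 59170 × 0.959 = 56744
Group 4: 112203 × 0.94 = 105471
End of period: [59236, 79891, 56744, 105471]
— Period 3 —
Births: 79891 × 0.546 = 43620 ; 56744 × 0.24 = 13619 → total 57239
Group 2: 59236 × 0.97 = 57459
Group 3: 79891 × 0.959 = 76615
Group 4: 56744 × 0.94 = 53339
End of period: [57239, 57459, 76615, 53339]
— Period 4 —
Births: 57459 × 0.546 = 31373 ; 76615 × 0.24 = 18388 → total 49761
Group 2: 57239 × 0.97 = 55522
Group 3: 57459 × 0.959 = 55103
Group 4: 76615 × 0.94 = 72018
End of period: [49761, 55522, 55103, 72018]
Total after period 4: 49761 + 55522 + 55103 + 72018 = 232404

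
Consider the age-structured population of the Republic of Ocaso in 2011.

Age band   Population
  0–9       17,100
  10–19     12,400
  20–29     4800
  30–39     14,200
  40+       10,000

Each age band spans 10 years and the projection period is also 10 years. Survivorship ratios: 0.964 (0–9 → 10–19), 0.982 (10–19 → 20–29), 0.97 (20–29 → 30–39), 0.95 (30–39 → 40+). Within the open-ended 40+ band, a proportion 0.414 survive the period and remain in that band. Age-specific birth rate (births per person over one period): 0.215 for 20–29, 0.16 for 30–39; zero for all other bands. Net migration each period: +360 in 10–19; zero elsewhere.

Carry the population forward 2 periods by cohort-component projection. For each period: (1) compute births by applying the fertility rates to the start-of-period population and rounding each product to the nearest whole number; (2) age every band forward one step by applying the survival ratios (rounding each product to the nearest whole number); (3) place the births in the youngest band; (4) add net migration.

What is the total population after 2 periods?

46983

After projecting period 1:
Births: 4800 × 0.215 = 1032 ; 14200 × 0.16 = 2272 → total 3304
10–19: 17100 × 0.964 = 16484
20–29: 12400 × 0.982 = 12177
30–39: 4800 × 0.97 = 4656
40+: 14200 × 0.95 + 10000 × 0.414 = 13490 + 4140 = 17630
Net migration: 10–19 + 360 → 16844
Population now: 0–9=3304, 10–19=16844, 20–29=12177, 30–39=4656, 40+=17630
After projecting period 2:
Births: 12177 × 0.215 = 2618 ; 4656 × 0.16 = 745 → total 3363
10–19: 3304 × 0.964 = 3185
20–29: 16844 × 0.982 = 16541
30–39: 12177 × 0.97 = 11812
40+: 4656 × 0.95 + 17630 × 0.414 = 4423 + 7299 = 11722
Net migration: 10–19 + 360 → 3545
Population now: 0–9=3363, 10–19=3545, 20–29=16541, 30–39=11812, 40+=11722
Total after period 2: 3363 + 3545 + 16541 + 11812 + 11722 = 46983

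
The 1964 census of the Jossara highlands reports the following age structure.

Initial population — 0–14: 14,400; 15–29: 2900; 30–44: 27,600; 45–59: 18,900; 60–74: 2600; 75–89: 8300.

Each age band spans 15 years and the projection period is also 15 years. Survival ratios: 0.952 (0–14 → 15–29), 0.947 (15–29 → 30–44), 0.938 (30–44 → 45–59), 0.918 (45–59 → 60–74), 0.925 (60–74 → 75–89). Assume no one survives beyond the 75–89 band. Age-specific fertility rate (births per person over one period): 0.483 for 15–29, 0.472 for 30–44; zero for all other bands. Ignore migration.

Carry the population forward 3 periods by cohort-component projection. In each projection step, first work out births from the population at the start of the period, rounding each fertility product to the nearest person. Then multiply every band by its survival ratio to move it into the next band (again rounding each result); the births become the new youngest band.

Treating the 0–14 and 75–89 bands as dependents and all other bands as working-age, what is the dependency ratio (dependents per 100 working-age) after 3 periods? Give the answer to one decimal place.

99.0

[period 1]
Births: 2900 × 0.483 = 1401  |  27600 × 0.472 = 13027 → total 14428
15–29: 14400 × 0.952 = 13709
30–44: 2900 × 0.947 = 2746
45–59: 27600 × 0.938 = 25889
60–74: 18900 × 0.918 = 17350
75–89: 2600 × 0.925 = 2405
Giving 14428 / 13709 / 2746 / 25889 / 17350 / 2405.
[period 2]
Births: 13709 × 0.483 = 6621  |  2746 × 0.472 = 1296 → total 7917
15–29: 14428 × 0.952 = 13735
30–44: 13709 × 0.947 = 12982
45–59: 2746 × 0.938 = 2576
60–74: 25889 × 0.918 = 23766
75–89: 17350 × 0.925 = 16049
Giving 7917 / 13735 / 12982 / 2576 / 23766 / 16049.
[period 3]
Births: 13735 × 0.483 = 6634  |  12982 × 0.472 = 6128 → total 12762
15–29: 7917 × 0.952 = 7537
30–44: 13735 × 0.947 = 13007
45–59: 12982 × 0.938 = 12177
60–74: 2576 × 0.918 = 2365
75–89: 23766 × 0.925 = 21984
Giving 12762 / 7537 / 13007 / 12177 / 2365 / 21984.
Dependents (band 0–14 + band 75–89) = 12762 + 21984 = 34746; working-age = 35086; ratio = 34746/35086 × 100 = 99.0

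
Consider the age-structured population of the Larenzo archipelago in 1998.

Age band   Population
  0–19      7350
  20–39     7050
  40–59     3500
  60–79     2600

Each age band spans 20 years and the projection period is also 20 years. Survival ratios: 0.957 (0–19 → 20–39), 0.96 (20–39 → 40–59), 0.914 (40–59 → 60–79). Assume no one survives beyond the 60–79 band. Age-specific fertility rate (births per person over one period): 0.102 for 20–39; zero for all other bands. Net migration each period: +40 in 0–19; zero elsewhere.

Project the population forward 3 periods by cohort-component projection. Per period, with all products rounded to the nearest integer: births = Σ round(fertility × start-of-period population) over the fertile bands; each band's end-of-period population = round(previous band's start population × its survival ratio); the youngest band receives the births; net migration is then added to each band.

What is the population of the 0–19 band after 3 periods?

[period 1]
Births: 7050 × 0.102 = 719
20–39: 7350 × 0.957 = 7034
40–59: 7050 × 0.96 = 6768
60–79: 3500 × 0.914 = 3199
Net migration: 0–19 + 40 → 759
Giving 759 / 7034 / 6768 / 3199.
[period 2]
Births: 7034 × 0.102 = 717
20–39: 759 × 0.957 = 726
40–59: 7034 × 0.96 = 6753
60–79: 6768 × 0.914 = 6186
Net migration: 0–19 + 40 → 757
Giving 757 / 726 / 6753 / 6186.
[period 3]
Births: 726 × 0.102 = 74
20–39: 757 × 0.957 = 724
40–59: 726 × 0.96 = 697
60–79: 6753 × 0.914 = 6172
Net migration: 0–19 + 40 → 114
Giving 114 / 724 / 697 / 6172.

114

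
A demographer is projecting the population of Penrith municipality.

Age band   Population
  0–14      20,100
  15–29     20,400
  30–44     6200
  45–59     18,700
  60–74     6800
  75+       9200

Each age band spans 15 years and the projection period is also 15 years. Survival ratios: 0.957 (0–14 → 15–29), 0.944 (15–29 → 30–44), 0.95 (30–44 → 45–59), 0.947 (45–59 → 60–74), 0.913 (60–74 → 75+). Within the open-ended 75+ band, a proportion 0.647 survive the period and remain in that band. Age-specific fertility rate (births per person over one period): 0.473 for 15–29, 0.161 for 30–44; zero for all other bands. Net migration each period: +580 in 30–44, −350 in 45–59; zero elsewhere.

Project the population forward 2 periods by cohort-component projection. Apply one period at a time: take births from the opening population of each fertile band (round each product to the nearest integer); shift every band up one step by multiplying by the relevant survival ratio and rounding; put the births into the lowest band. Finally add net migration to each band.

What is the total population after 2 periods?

— Period 1 —
Births: 20400 × 0.473 = 9649 ; 6200 × 0.161 = 998 → 10647
15–29: 20100 × 0.957 = 19236
30–44: 20400 × 0.944 = 19258
45–59: 6200 × 0.95 = 5890
60–74: 18700 × 0.947 = 17709
75+: 6800 × 0.913 + 9200 × 0.647 = 6208 + 5952 = 12160
Net migration: 30–44 + 580 → 19838; 45–59 − 350 → 5540
Giving 10647 / 19236 / 19838 / 5540 / 17709 / 12160.
— Period 2 —
Births: 19236 × 0.473 = 9099 ; 19838 × 0.161 = 3194 → 12293
15–29: 10647 × 0.957 = 10189
30–44: 19236 × 0.944 = 18159
45–59: 19838 × 0.95 = 18846
60–74: 5540 × 0.947 = 5246
75+: 17709 × 0.913 + 12160 × 0.647 = 16168 + 7868 = 24036
Net migration: 30–44 + 580 → 18739; 45–59 − 350 → 18496
Giving 12293 / 10189 / 18739 / 18496 / 5246 / 24036.
Total after period 2: 12293 + 10189 + 18739 + 18496 + 5246 + 24036 = 88999

88999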